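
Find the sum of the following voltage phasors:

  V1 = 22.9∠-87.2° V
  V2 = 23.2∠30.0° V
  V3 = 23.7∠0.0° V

Step 1 — Convert each phasor to rectangular form:
  V1 = 22.9·(cos(-87.2°) + j·sin(-87.2°)) = 1.119 - j22.87 V
  V2 = 23.2·(cos(30.0°) + j·sin(30.0°)) = 20.09 + j11.6 V
  V3 = 23.7·(cos(0.0°) + j·sin(0.0°)) = 23.7 V
Step 2 — Sum components: V_total = 44.91 - j11.27 V.
Step 3 — Convert to polar: |V_total| = 46.3 V, ∠V_total = -14.1°.

V_total = 46.3∠-14.1° V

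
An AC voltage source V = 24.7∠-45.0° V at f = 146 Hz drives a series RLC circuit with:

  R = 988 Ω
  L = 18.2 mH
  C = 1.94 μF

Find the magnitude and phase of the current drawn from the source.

Step 1 — Angular frequency: ω = 2π·f = 2π·146 = 917.3 rad/s.
Step 2 — Component impedances:
  R: Z = R = 988 Ω
  L: Z = jωL = j·917.3·0.0182 = 0 + j16.7 Ω
  C: Z = 1/(jωC) = -j/(ω·C) = 0 - j561.9 Ω
Step 3 — Series combination: Z_total = R + L + C = 988 - j545.2 Ω = 1128∠-28.9° Ω.
Step 4 — Source phasor: V = 24.7∠-45.0° V = 17.47 - j17.47 V.
Step 5 — Ohm's law: I = V / Z_total = (17.47 - j17.47) / (988 - j545.2) = 0.02103 - j0.006073 A.
Step 6 — Convert to polar: |I| = 0.02189 A, ∠I = -16.1°.

I = 0.02189∠-16.1° A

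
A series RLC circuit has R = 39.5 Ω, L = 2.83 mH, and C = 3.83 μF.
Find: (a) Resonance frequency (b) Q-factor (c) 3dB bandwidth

Step 1 — Resonance: ω₀ = 1/√(LC) = 1/√(0.00283·3.83e-06) = 9605 rad/s.
Step 2 — f₀ = ω₀/(2π) = 1529 Hz.
Step 3 — Series Q: Q = ω₀L/R = 9605·0.00283/39.5 = 0.6882.
Step 4 — Bandwidth: Δω = ω₀/Q = 1.396e+04 rad/s; BW = Δω/(2π) = 2221 Hz.

(a) f₀ = 1529 Hz  (b) Q = 0.6882  (c) BW = 2221 Hz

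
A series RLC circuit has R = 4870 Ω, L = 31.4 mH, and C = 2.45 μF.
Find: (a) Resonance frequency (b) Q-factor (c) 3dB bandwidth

Step 1 — Resonance condition Im(Z)=0 gives ω₀ = 1/√(LC).
Step 2 — ω₀ = 1/√(0.0314·2.45e-06) = 3605 rad/s.
Step 3 — f₀ = ω₀/(2π) = 573.8 Hz.
Step 4 — Series Q: Q = ω₀L/R = 3605·0.0314/4870 = 0.02325.
Step 5 — 3dB bandwidth: Δω = ω₀/Q = 1.551e+05 rad/s; BW = Δω/(2π) = 2.468e+04 Hz.

(a) f₀ = 573.8 Hz  (b) Q = 0.02325  (c) BW = 2.468e+04 Hz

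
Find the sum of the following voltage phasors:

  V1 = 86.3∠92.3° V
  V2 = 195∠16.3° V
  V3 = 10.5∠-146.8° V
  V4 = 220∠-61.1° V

Step 1 — Convert each phasor to rectangular form:
  V1 = 86.3·(cos(92.3°) + j·sin(92.3°)) = -3.463 + j86.23 V
  V2 = 195·(cos(16.3°) + j·sin(16.3°)) = 187.2 + j54.73 V
  V3 = 10.5·(cos(-146.8°) + j·sin(-146.8°)) = -8.786 - j5.749 V
  V4 = 220·(cos(-61.1°) + j·sin(-61.1°)) = 106.3 - j192.6 V
Step 2 — Sum components: V_total = 281.2 - j57.39 V.
Step 3 — Convert to polar: |V_total| = 287 V, ∠V_total = -11.5°.

V_total = 287∠-11.5° V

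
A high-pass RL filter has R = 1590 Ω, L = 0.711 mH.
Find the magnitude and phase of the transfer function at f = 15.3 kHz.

Step 1 — Angular frequency: ω = 2π·1.53e+04 = 9.613e+04 rad/s.
Step 2 — Transfer function: H(jω) = jωL/(R + jωL).
Step 3 — Numerator jωL = j·68.35; denominator R + jωL = 1590 + j68.35.
Step 4 — H = 0.001845 + j0.04291.
Step 5 — Magnitude: |H| = 0.04295 (-27.3 dB); phase: φ = 87.5°.

|H| = 0.04295 (-27.3 dB), φ = 87.5°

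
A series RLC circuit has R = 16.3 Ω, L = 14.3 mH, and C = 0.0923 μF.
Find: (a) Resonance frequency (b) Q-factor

Step 1 — Resonance condition Im(Z)=0 gives ω₀ = 1/√(LC).
Step 2 — ω₀ = 1/√(0.0143·9.23e-08) = 2.753e+04 rad/s.
Step 3 — f₀ = ω₀/(2π) = 4381 Hz.
Step 4 — Series Q: Q = ω₀L/R = 2.753e+04·0.0143/16.3 = 24.15.

(a) f₀ = 4381 Hz  (b) Q = 24.15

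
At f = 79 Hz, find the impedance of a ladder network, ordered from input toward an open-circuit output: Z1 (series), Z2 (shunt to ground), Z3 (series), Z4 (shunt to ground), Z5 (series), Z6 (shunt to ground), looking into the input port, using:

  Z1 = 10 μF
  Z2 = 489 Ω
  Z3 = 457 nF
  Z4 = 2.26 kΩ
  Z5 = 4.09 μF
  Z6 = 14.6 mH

Step 1 — Angular frequency: ω = 2π·f = 2π·79 = 496.4 rad/s.
Step 2 — Component impedances:
  Z1: Z = 1/(jωC) = -j/(ω·C) = 0 - j201.5 Ω
  Z2: Z = R = 489 Ω
  Z3: Z = 1/(jωC) = -j/(ω·C) = 0 - j4408 Ω
  Z4: Z = R = 2260 Ω
  Z5: Z = 1/(jωC) = -j/(ω·C) = 0 - j492.6 Ω
  Z6: Z = jωL = j·496.4·0.0146 = 0 + j7.247 Ω
Step 3 — Ladder network (open output): work backward from the far end, alternating series and parallel combinations. Z_in = 483.2 - j249.8 Ω = 543.9∠-27.3° Ω.

Z = 483.2 - j249.8 Ω = 543.9∠-27.3° Ω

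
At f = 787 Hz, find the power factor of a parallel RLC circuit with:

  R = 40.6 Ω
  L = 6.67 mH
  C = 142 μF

Step 1 — Angular frequency: ω = 2π·f = 2π·787 = 4945 rad/s.
Step 2 — Component impedances:
  R: Z = R = 40.6 Ω
  L: Z = jωL = j·4945·0.00667 = 0 + j32.98 Ω
  C: Z = 1/(jωC) = -j/(ω·C) = 0 - j1.424 Ω
Step 3 — Parallel combination: 1/Z_total = 1/R + 1/L + 1/C; Z_total = 0.05449 - j1.486 Ω = 1.487∠-87.9° Ω.
Step 4 — Power factor: PF = cos(φ) = Re(Z)/|Z| = 0.05449/1.487 = 0.03664.
Step 5 — Type: Im(Z) = -1.486 ⇒ leading (phase φ = -87.9°).

PF = 0.03664 (leading, φ = -87.9°)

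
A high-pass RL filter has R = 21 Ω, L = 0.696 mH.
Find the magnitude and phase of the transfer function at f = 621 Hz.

Step 1 — Angular frequency: ω = 2π·621 = 3902 rad/s.
Step 2 — Transfer function: H(jω) = jωL/(R + jωL).
Step 3 — Numerator jωL = j·2.716; denominator R + jωL = 21 + j2.716.
Step 4 — H = 0.01645 + j0.1272.
Step 5 — Magnitude: |H| = 0.1283 (-17.8 dB); phase: φ = 82.6°.

|H| = 0.1283 (-17.8 dB), φ = 82.6°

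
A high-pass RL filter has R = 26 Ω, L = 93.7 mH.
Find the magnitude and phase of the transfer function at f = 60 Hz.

Step 1 — Angular frequency: ω = 2π·60 = 377 rad/s.
Step 2 — Transfer function: H(jω) = jωL/(R + jωL).
Step 3 — Numerator jωL = j·35.32; denominator R + jωL = 26 + j35.32.
Step 4 — H = 0.6486 + j0.4774.
Step 5 — Magnitude: |H| = 0.8054 (-1.9 dB); phase: φ = 36.4°.

|H| = 0.8054 (-1.9 dB), φ = 36.4°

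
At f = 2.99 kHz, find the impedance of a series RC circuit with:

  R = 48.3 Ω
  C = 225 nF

Step 1 — Angular frequency: ω = 2π·f = 2π·2990 = 1.879e+04 rad/s.
Step 2 — Component impedances:
  R: Z = R = 48.3 Ω
  C: Z = 1/(jωC) = -j/(ω·C) = 0 - j236.6 Ω
Step 3 — Series combination: Z_total = R + C = 48.3 - j236.6 Ω = 241.5∠-78.5° Ω.

Z = 48.3 - j236.6 Ω = 241.5∠-78.5° Ω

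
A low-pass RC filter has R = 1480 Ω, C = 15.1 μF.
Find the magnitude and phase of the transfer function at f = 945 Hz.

Step 1 — Angular frequency: ω = 2π·945 = 5938 rad/s.
Step 2 — Transfer function: H(jω) = 1/(1 + jωRC).
Step 3 — Denominator: 1 + jωRC = 1 + j·5938·1480·1.51e-05 = 1 + j132.7.
Step 4 — H = 5.679e-05 - j0.007536.
Step 5 — Magnitude: |H| = 0.007536 (-42.5 dB); phase: φ = -89.6°.

|H| = 0.007536 (-42.5 dB), φ = -89.6°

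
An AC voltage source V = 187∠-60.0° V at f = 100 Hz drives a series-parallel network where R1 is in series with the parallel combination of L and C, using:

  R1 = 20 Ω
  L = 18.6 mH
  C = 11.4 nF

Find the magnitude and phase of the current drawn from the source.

Step 1 — Angular frequency: ω = 2π·f = 2π·100 = 628.3 rad/s.
Step 2 — Component impedances:
  R1: Z = R = 20 Ω
  L: Z = jωL = j·628.3·0.0186 = 0 + j11.69 Ω
  C: Z = 1/(jωC) = -j/(ω·C) = 0 - j1.396e+05 Ω
Step 3 — Parallel branch: L || C = 1/(1/L + 1/C) = 0 + j11.69 Ω.
Step 4 — Series with R1: Z_total = R1 + (L || C) = 20 + j11.69 Ω = 23.16∠30.3° Ω.
Step 5 — Source phasor: V = 187∠-60.0° V = 93.5 - j161.9 V.
Step 6 — Ohm's law: I = V / Z_total = (93.5 - j161.9) / (20 + j11.69) = -0.04246 - j8.073 A.
Step 7 — Convert to polar: |I| = 8.073 A, ∠I = -90.3°.

I = 8.073∠-90.3° A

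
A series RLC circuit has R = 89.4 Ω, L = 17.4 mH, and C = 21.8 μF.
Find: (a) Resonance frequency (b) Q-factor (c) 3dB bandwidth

Step 1 — Resonance: ω₀ = 1/√(LC) = 1/√(0.0174·2.18e-05) = 1624 rad/s.
Step 2 — f₀ = ω₀/(2π) = 258.4 Hz.
Step 3 — Series Q: Q = ω₀L/R = 1624·0.0174/89.4 = 0.316.
Step 4 — Bandwidth: Δω = ω₀/Q = 5138 rad/s; BW = Δω/(2π) = 817.7 Hz.

(a) f₀ = 258.4 Hz  (b) Q = 0.316  (c) BW = 817.7 Hz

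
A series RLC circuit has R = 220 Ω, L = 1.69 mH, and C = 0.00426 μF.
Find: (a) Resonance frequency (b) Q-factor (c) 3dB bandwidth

Step 1 — Resonance: ω₀ = 1/√(LC) = 1/√(0.00169·4.26e-09) = 3.727e+05 rad/s.
Step 2 — f₀ = ω₀/(2π) = 5.932e+04 Hz.
Step 3 — Series Q: Q = ω₀L/R = 3.727e+05·0.00169/220 = 2.863.
Step 4 — Bandwidth: Δω = ω₀/Q = 1.302e+05 rad/s; BW = Δω/(2π) = 2.072e+04 Hz.

(a) f₀ = 5.932e+04 Hz  (b) Q = 2.863  (c) BW = 2.072e+04 Hz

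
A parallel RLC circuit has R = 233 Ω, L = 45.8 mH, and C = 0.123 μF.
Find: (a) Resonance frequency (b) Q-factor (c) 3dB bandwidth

Step 1 — Resonance: ω₀ = 1/√(LC) = 1/√(0.0458·1.23e-07) = 1.332e+04 rad/s.
Step 2 — f₀ = ω₀/(2π) = 2120 Hz.
Step 3 — Parallel Q: Q = R/(ω₀L) = 233/(1.332e+04·0.0458) = 0.3818.
Step 4 — Bandwidth: Δω = ω₀/Q = 3.489e+04 rad/s; BW = Δω/(2π) = 5553 Hz.

(a) f₀ = 2120 Hz  (b) Q = 0.3818  (c) BW = 5553 Hz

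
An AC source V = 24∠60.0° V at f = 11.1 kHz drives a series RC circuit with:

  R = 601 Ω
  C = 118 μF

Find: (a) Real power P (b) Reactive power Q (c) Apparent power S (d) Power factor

Step 1 — Angular frequency: ω = 2π·f = 2π·1.11e+04 = 6.974e+04 rad/s.
Step 2 — Component impedances:
  R: Z = R = 601 Ω
  C: Z = 1/(jωC) = -j/(ω·C) = 0 - j0.1215 Ω
Step 3 — Series combination: Z_total = R + C = 601 - j0.1215 Ω = 601∠-0.0° Ω.
Step 4 — Source phasor: V = 24∠60.0° V = 12 + j20.78 V.
Step 5 — Current: I = V / Z = 0.01996 + j0.03459 A = 0.03993∠60.0° A.
Step 6 — Complex power: S = V·I* = 0.9584 - j0.0001938 VA.
Step 7 — Real power: P = Re(S) = 0.9584 W.
Step 8 — Reactive power: Q = Im(S) = -0.0001938 VAR.
Step 9 — Apparent power: |S| = 0.9584 VA.
Step 10 — Power factor: PF = P/|S| = 1 (leading).

(a) P = 0.9584 W  (b) Q = -0.0001938 VAR  (c) S = 0.9584 VA  (d) PF = 1 (leading)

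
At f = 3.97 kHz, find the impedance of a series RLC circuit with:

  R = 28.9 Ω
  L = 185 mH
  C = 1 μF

Step 1 — Angular frequency: ω = 2π·f = 2π·3970 = 2.494e+04 rad/s.
Step 2 — Component impedances:
  R: Z = R = 28.9 Ω
  L: Z = jωL = j·2.494e+04·0.185 = 0 + j4615 Ω
  C: Z = 1/(jωC) = -j/(ω·C) = 0 - j40.09 Ω
Step 3 — Series combination: Z_total = R + L + C = 28.9 + j4575 Ω = 4575∠89.6° Ω.

Z = 28.9 + j4575 Ω = 4575∠89.6° Ω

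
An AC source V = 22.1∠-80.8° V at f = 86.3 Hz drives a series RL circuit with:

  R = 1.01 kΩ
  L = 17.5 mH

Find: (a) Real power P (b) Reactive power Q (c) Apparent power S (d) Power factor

Step 1 — Angular frequency: ω = 2π·f = 2π·86.3 = 542.2 rad/s.
Step 2 — Component impedances:
  R: Z = R = 1010 Ω
  L: Z = jωL = j·542.2·0.0175 = 0 + j9.489 Ω
Step 3 — Series combination: Z_total = R + L = 1010 + j9.489 Ω = 1010∠0.5° Ω.
Step 4 — Source phasor: V = 22.1∠-80.8° V = 3.533 - j21.82 V.
Step 5 — Current: I = V / Z = 0.003295 - j0.02163 A = 0.02188∠-81.3° A.
Step 6 — Complex power: S = V·I* = 0.4835 + j0.004543 VA.
Step 7 — Real power: P = Re(S) = 0.4835 W.
Step 8 — Reactive power: Q = Im(S) = 0.004543 VAR.
Step 9 — Apparent power: |S| = 0.4836 VA.
Step 10 — Power factor: PF = P/|S| = 1 (lagging).

(a) P = 0.4835 W  (b) Q = 0.004543 VAR  (c) S = 0.4836 VA  (d) PF = 1 (lagging)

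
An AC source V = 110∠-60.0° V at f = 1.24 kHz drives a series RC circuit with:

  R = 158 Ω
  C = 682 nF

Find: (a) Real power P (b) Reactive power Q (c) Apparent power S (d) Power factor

Step 1 — Angular frequency: ω = 2π·f = 2π·1240 = 7791 rad/s.
Step 2 — Component impedances:
  R: Z = R = 158 Ω
  C: Z = 1/(jωC) = -j/(ω·C) = 0 - j188.2 Ω
Step 3 — Series combination: Z_total = R + C = 158 - j188.2 Ω = 245.7∠-50.0° Ω.
Step 4 — Source phasor: V = 110∠-60.0° V = 55 - j95.26 V.
Step 5 — Current: I = V / Z = 0.4408 - j0.07785 A = 0.4476∠-10.0° A.
Step 6 — Complex power: S = V·I* = 31.66 - j37.71 VA.
Step 7 — Real power: P = Re(S) = 31.66 W.
Step 8 — Reactive power: Q = Im(S) = -37.71 VAR.
Step 9 — Apparent power: |S| = 49.24 VA.
Step 10 — Power factor: PF = P/|S| = 0.643 (leading).

(a) P = 31.66 W  (b) Q = -37.71 VAR  (c) S = 49.24 VA  (d) PF = 0.643 (leading)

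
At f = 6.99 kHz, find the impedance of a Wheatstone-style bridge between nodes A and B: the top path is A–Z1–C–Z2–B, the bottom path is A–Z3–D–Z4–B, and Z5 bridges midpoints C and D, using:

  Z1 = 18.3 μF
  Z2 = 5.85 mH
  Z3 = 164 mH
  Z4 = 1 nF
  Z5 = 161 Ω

Step 1 — Angular frequency: ω = 2π·f = 2π·6990 = 4.392e+04 rad/s.
Step 2 — Component impedances:
  Z1: Z = 1/(jωC) = -j/(ω·C) = 0 - j1.244 Ω
  Z2: Z = jωL = j·4.392e+04·0.00585 = 0 + j256.9 Ω
  Z3: Z = jωL = j·4.392e+04·0.164 = 0 + j7203 Ω
  Z4: Z = 1/(jωC) = -j/(ω·C) = 0 - j2.277e+04 Ω
  Z5: Z = R = 161 Ω
Step 3 — Bridge requires nodal analysis (the Z5 bridge couples midpoints C and D, so the two paths cannot be reduced to a simple series/parallel combination). Setting node B to ground and injecting 1 A at node A, the 3-node admittance system at A, C, D solves to V_A = Z_AB = 0.02034 + j258.6 Ω = 258.6∠90.0° Ω.

Z = 0.02034 + j258.6 Ω = 258.6∠90.0° Ω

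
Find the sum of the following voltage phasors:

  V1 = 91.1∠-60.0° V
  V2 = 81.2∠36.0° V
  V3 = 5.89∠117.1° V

Step 1 — Convert each phasor to rectangular form:
  V1 = 91.1·(cos(-60.0°) + j·sin(-60.0°)) = 45.55 - j78.89 V
  V2 = 81.2·(cos(36.0°) + j·sin(36.0°)) = 65.69 + j47.73 V
  V3 = 5.89·(cos(117.1°) + j·sin(117.1°)) = -2.683 + j5.243 V
Step 2 — Sum components: V_total = 108.6 - j25.92 V.
Step 3 — Convert to polar: |V_total| = 111.6 V, ∠V_total = -13.4°.

V_total = 111.6∠-13.4° V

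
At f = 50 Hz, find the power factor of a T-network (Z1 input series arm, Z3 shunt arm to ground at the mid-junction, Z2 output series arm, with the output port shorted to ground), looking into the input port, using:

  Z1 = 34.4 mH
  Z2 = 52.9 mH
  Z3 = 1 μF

Step 1 — Angular frequency: ω = 2π·f = 2π·50 = 314.2 rad/s.
Step 2 — Component impedances:
  Z1: Z = jωL = j·314.2·0.0344 = 0 + j10.81 Ω
  Z2: Z = jωL = j·314.2·0.0529 = 0 + j16.62 Ω
  Z3: Z = 1/(jωC) = -j/(ω·C) = 0 - j3183 Ω
Step 3 — With the output port shorted to ground, the output series arm Z2 runs from the junction to ground; the shunt arm Z3 also runs from the junction to ground. They appear in parallel: Z3 || Z2 = 0 + j16.71 Ω.
Step 4 — Series with input arm Z1: Z_in = Z1 + (Z3 || Z2) = 0 + j27.51 Ω = 27.51∠90.0° Ω.
Step 5 — Power factor: PF = cos(φ) = Re(Z)/|Z| = 0/27.51 = 0.
Step 6 — Type: Im(Z) = 27.51 ⇒ lagging (phase φ = 90.0°).

PF = 0 (lagging, φ = 90.0°)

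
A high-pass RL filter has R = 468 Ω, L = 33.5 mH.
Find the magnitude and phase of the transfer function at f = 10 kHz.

Step 1 — Angular frequency: ω = 2π·1e+04 = 6.283e+04 rad/s.
Step 2 — Transfer function: H(jω) = jωL/(R + jωL).
Step 3 — Numerator jωL = j·2105; denominator R + jωL = 468 + j2105.
Step 4 — H = 0.9529 + j0.2119.
Step 5 — Magnitude: |H| = 0.9762 (-0.2 dB); phase: φ = 12.5°.

|H| = 0.9762 (-0.2 dB), φ = 12.5°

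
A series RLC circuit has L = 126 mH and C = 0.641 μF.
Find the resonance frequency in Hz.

Step 1 — Resonance condition Im(Z)=0 gives ω₀ = 1/√(LC).
Step 2 — ω₀ = 1/√(0.126·6.41e-07) = 3519 rad/s.
Step 3 — f₀ = ω₀/(2π) = 560 Hz.

f₀ = 560 Hz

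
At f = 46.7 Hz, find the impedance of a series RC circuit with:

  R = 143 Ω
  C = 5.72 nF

Step 1 — Angular frequency: ω = 2π·f = 2π·46.7 = 293.4 rad/s.
Step 2 — Component impedances:
  R: Z = R = 143 Ω
  C: Z = 1/(jωC) = -j/(ω·C) = 0 - j5.958e+05 Ω
Step 3 — Series combination: Z_total = R + C = 143 - j5.958e+05 Ω = 5.958e+05∠-90.0° Ω.

Z = 143 - j5.958e+05 Ω = 5.958e+05∠-90.0° Ω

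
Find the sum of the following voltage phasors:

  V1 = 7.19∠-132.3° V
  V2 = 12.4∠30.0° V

Step 1 — Convert each phasor to rectangular form:
  V1 = 7.19·(cos(-132.3°) + j·sin(-132.3°)) = -4.839 - j5.318 V
  V2 = 12.4·(cos(30.0°) + j·sin(30.0°)) = 10.74 + j6.2 V
Step 2 — Sum components: V_total = 5.9 + j0.8821 V.
Step 3 — Convert to polar: |V_total| = 5.965 V, ∠V_total = 8.5°.

V_total = 5.965∠8.5° V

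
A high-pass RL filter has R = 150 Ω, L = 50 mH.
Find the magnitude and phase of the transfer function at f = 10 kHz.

Step 1 — Angular frequency: ω = 2π·1e+04 = 6.283e+04 rad/s.
Step 2 — Transfer function: H(jω) = jωL/(R + jωL).
Step 3 — Numerator jωL = j·3142; denominator R + jωL = 150 + j3142.
Step 4 — H = 0.9977 + j0.04764.
Step 5 — Magnitude: |H| = 0.9989 (-0.0 dB); phase: φ = 2.7°.

|H| = 0.9989 (-0.0 dB), φ = 2.7°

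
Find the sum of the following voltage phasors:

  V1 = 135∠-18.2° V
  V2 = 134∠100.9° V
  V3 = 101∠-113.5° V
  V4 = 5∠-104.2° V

Step 1 — Convert each phasor to rectangular form:
  V1 = 135·(cos(-18.2°) + j·sin(-18.2°)) = 128.2 - j42.17 V
  V2 = 134·(cos(100.9°) + j·sin(100.9°)) = -25.34 + j131.6 V
  V3 = 101·(cos(-113.5°) + j·sin(-113.5°)) = -40.27 - j92.62 V
  V4 = 5·(cos(-104.2°) + j·sin(-104.2°)) = -1.227 - j4.847 V
Step 2 — Sum components: V_total = 61.41 - j8.053 V.
Step 3 — Convert to polar: |V_total| = 61.93 V, ∠V_total = -7.5°.

V_total = 61.93∠-7.5° V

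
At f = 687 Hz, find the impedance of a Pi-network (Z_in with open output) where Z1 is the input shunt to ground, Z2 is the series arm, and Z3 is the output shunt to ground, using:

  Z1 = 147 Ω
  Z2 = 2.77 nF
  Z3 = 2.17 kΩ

Step 1 — Angular frequency: ω = 2π·f = 2π·687 = 4317 rad/s.
Step 2 — Component impedances:
  Z1: Z = R = 147 Ω
  Z2: Z = 1/(jωC) = -j/(ω·C) = 0 - j8.363e+04 Ω
  Z3: Z = R = 2170 Ω
Step 3 — With open output, the series arm Z2 and the output shunt Z3 appear in series to ground: Z2 + Z3 = 2170 - j8.363e+04 Ω.
Step 4 — Parallel with input shunt Z1: Z_in = Z1 || (Z2 + Z3) = 147 - j0.2582 Ω = 147∠-0.1° Ω.

Z = 147 - j0.2582 Ω = 147∠-0.1° Ω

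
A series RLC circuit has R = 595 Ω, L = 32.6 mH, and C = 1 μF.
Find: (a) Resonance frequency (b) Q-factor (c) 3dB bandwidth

Step 1 — Resonance: ω₀ = 1/√(LC) = 1/√(0.0326·1e-06) = 5538 rad/s.
Step 2 — f₀ = ω₀/(2π) = 881.5 Hz.
Step 3 — Series Q: Q = ω₀L/R = 5538·0.0326/595 = 0.3035.
Step 4 — Bandwidth: Δω = ω₀/Q = 1.825e+04 rad/s; BW = Δω/(2π) = 2905 Hz.

(a) f₀ = 881.5 Hz  (b) Q = 0.3035  (c) BW = 2905 Hz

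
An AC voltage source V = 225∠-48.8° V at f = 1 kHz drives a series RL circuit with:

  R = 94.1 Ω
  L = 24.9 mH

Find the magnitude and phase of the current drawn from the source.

Step 1 — Angular frequency: ω = 2π·f = 2π·1000 = 6283 rad/s.
Step 2 — Component impedances:
  R: Z = R = 94.1 Ω
  L: Z = jωL = j·6283·0.0249 = 0 + j156.5 Ω
Step 3 — Series combination: Z_total = R + L = 94.1 + j156.5 Ω = 182.6∠59.0° Ω.
Step 4 — Source phasor: V = 225∠-48.8° V = 148.2 - j169.3 V.
Step 5 — Ohm's law: I = V / Z_total = (148.2 - j169.3) / (94.1 + j156.5) = -0.3762 - j1.174 A.
Step 6 — Convert to polar: |I| = 1.232 A, ∠I = -107.8°.

I = 1.232∠-107.8° A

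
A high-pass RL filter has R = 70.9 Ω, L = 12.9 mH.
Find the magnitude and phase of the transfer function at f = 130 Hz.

Step 1 — Angular frequency: ω = 2π·130 = 816.8 rad/s.
Step 2 — Transfer function: H(jω) = jωL/(R + jωL).
Step 3 — Numerator jωL = j·10.54; denominator R + jωL = 70.9 + j10.54.
Step 4 — H = 0.02161 + j0.1454.
Step 5 — Magnitude: |H| = 0.147 (-16.7 dB); phase: φ = 81.5°.

|H| = 0.147 (-16.7 dB), φ = 81.5°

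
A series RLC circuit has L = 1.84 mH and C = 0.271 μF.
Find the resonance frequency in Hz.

Step 1 — Resonance condition Im(Z)=0 gives ω₀ = 1/√(LC).
Step 2 — ω₀ = 1/√(0.00184·2.71e-07) = 4.478e+04 rad/s.
Step 3 — f₀ = ω₀/(2π) = 7127 Hz.

f₀ = 7127 Hz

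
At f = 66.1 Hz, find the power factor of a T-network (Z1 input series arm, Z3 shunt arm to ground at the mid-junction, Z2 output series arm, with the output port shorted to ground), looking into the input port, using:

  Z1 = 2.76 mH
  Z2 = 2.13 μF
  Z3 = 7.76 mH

Step 1 — Angular frequency: ω = 2π·f = 2π·66.1 = 415.3 rad/s.
Step 2 — Component impedances:
  Z1: Z = jωL = j·415.3·0.00276 = 0 + j1.146 Ω
  Z2: Z = 1/(jωC) = -j/(ω·C) = 0 - j1130 Ω
  Z3: Z = jωL = j·415.3·0.00776 = 0 + j3.223 Ω
Step 3 — With the output port shorted to ground, the output series arm Z2 runs from the junction to ground; the shunt arm Z3 also runs from the junction to ground. They appear in parallel: Z3 || Z2 = 0 + j3.232 Ω.
Step 4 — Series with input arm Z1: Z_in = Z1 + (Z3 || Z2) = 0 + j4.378 Ω = 4.378∠90.0° Ω.
Step 5 — Power factor: PF = cos(φ) = Re(Z)/|Z| = 0/4.378 = 0.
Step 6 — Type: Im(Z) = 4.378 ⇒ lagging (phase φ = 90.0°).

PF = 0 (lagging, φ = 90.0°)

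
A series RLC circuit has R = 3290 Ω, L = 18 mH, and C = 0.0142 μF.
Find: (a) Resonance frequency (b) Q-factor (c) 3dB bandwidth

Step 1 — Resonance condition Im(Z)=0 gives ω₀ = 1/√(LC).
Step 2 — ω₀ = 1/√(0.018·1.42e-08) = 6.255e+04 rad/s.
Step 3 — f₀ = ω₀/(2π) = 9955 Hz.
Step 4 — Series Q: Q = ω₀L/R = 6.255e+04·0.018/3290 = 0.3422.
Step 5 — 3dB bandwidth: Δω = ω₀/Q = 1.828e+05 rad/s; BW = Δω/(2π) = 2.909e+04 Hz.

(a) f₀ = 9955 Hz  (b) Q = 0.3422  (c) BW = 2.909e+04 Hz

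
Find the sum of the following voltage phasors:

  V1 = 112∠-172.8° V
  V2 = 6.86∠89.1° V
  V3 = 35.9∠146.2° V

Step 1 — Convert each phasor to rectangular form:
  V1 = 112·(cos(-172.8°) + j·sin(-172.8°)) = -111.1 - j14.04 V
  V2 = 6.86·(cos(89.1°) + j·sin(89.1°)) = 0.1078 + j6.859 V
  V3 = 35.9·(cos(146.2°) + j·sin(146.2°)) = -29.83 + j19.97 V
Step 2 — Sum components: V_total = -140.8 + j12.79 V.
Step 3 — Convert to polar: |V_total| = 141.4 V, ∠V_total = 174.8°.

V_total = 141.4∠174.8° V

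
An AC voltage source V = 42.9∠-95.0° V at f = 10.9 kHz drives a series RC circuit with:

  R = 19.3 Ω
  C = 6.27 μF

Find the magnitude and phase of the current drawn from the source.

Step 1 — Angular frequency: ω = 2π·f = 2π·1.09e+04 = 6.849e+04 rad/s.
Step 2 — Component impedances:
  R: Z = R = 19.3 Ω
  C: Z = 1/(jωC) = -j/(ω·C) = 0 - j2.329 Ω
Step 3 — Series combination: Z_total = R + C = 19.3 - j2.329 Ω = 19.44∠-6.9° Ω.
Step 4 — Source phasor: V = 42.9∠-95.0° V = -3.739 - j42.74 V.
Step 5 — Ohm's law: I = V / Z_total = (-3.739 - j42.74) / (19.3 - j2.329) = 0.0724 - j2.206 A.
Step 6 — Convert to polar: |I| = 2.207 A, ∠I = -88.1°.

I = 2.207∠-88.1° A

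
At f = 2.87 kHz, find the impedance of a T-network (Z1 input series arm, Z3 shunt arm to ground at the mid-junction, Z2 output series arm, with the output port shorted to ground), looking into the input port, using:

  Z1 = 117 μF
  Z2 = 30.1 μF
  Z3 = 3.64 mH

Step 1 — Angular frequency: ω = 2π·f = 2π·2870 = 1.803e+04 rad/s.
Step 2 — Component impedances:
  Z1: Z = 1/(jωC) = -j/(ω·C) = 0 - j0.474 Ω
  Z2: Z = 1/(jωC) = -j/(ω·C) = 0 - j1.842 Ω
  Z3: Z = jωL = j·1.803e+04·0.00364 = 0 + j65.64 Ω
Step 3 — With the output port shorted to ground, the output series arm Z2 runs from the junction to ground; the shunt arm Z3 also runs from the junction to ground. They appear in parallel: Z3 || Z2 = 0 - j1.896 Ω.
Step 4 — Series with input arm Z1: Z_in = Z1 + (Z3 || Z2) = 0 - j2.37 Ω = 2.37∠-90.0° Ω.

Z = 0 - j2.37 Ω = 2.37∠-90.0° Ω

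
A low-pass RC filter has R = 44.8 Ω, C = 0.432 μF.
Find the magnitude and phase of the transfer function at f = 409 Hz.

Step 1 — Angular frequency: ω = 2π·409 = 2570 rad/s.
Step 2 — Transfer function: H(jω) = 1/(1 + jωRC).
Step 3 — Denominator: 1 + jωRC = 1 + j·2570·44.8·4.32e-07 = 1 + j0.04974.
Step 4 — H = 0.9975 - j0.04961.
Step 5 — Magnitude: |H| = 0.9988 (-0.0 dB); phase: φ = -2.8°.

|H| = 0.9988 (-0.0 dB), φ = -2.8°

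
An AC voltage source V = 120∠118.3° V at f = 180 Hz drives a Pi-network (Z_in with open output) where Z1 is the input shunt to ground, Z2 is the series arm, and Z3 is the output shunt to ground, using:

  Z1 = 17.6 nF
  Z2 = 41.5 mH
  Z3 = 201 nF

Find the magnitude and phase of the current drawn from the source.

Step 1 — Angular frequency: ω = 2π·f = 2π·180 = 1131 rad/s.
Step 2 — Component impedances:
  Z1: Z = 1/(jωC) = -j/(ω·C) = 0 - j5.024e+04 Ω
  Z2: Z = jωL = j·1131·0.0415 = 0 + j46.94 Ω
  Z3: Z = 1/(jωC) = -j/(ω·C) = 0 - j4399 Ω
Step 3 — With open output, the series arm Z2 and the output shunt Z3 appear in series to ground: Z2 + Z3 = 0 - j4352 Ω.
Step 4 — Parallel with input shunt Z1: Z_in = Z1 || (Z2 + Z3) = 0 - j4005 Ω = 4005∠-90.0° Ω.
Step 5 — Source phasor: V = 120∠118.3° V = -56.89 + j105.7 V.
Step 6 — Ohm's law: I = V / Z_total = (-56.89 + j105.7) / (0 - j4005) = -0.02638 - j0.0142 A.
Step 7 — Convert to polar: |I| = 0.02996 A, ∠I = -151.7°.

I = 0.02996∠-151.7° A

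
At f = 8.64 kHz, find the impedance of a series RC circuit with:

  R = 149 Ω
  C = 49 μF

Step 1 — Angular frequency: ω = 2π·f = 2π·8640 = 5.429e+04 rad/s.
Step 2 — Component impedances:
  R: Z = R = 149 Ω
  C: Z = 1/(jωC) = -j/(ω·C) = 0 - j0.3759 Ω
Step 3 — Series combination: Z_total = R + C = 149 - j0.3759 Ω = 149∠-0.1° Ω.

Z = 149 - j0.3759 Ω = 149∠-0.1° Ω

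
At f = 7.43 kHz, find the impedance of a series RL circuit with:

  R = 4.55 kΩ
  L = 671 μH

Step 1 — Angular frequency: ω = 2π·f = 2π·7430 = 4.668e+04 rad/s.
Step 2 — Component impedances:
  R: Z = R = 4550 Ω
  L: Z = jωL = j·4.668e+04·0.000671 = 0 + j31.33 Ω
Step 3 — Series combination: Z_total = R + L = 4550 + j31.33 Ω = 4550∠0.4° Ω.

Z = 4550 + j31.33 Ω = 4550∠0.4° Ω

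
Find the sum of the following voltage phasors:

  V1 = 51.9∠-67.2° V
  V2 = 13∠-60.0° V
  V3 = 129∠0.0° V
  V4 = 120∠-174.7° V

Step 1 — Convert each phasor to rectangular form:
  V1 = 51.9·(cos(-67.2°) + j·sin(-67.2°)) = 20.11 - j47.84 V
  V2 = 13·(cos(-60.0°) + j·sin(-60.0°)) = 6.5 - j11.26 V
  V3 = 129·(cos(0.0°) + j·sin(0.0°)) = 129 V
  V4 = 120·(cos(-174.7°) + j·sin(-174.7°)) = -119.5 - j11.08 V
Step 2 — Sum components: V_total = 36.13 - j70.19 V.
Step 3 — Convert to polar: |V_total| = 78.94 V, ∠V_total = -62.8°.

V_total = 78.94∠-62.8° V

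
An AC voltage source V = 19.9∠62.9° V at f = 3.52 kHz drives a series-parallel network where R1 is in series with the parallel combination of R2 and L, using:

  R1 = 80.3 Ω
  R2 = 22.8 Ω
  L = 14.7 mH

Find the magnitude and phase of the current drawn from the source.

Step 1 — Angular frequency: ω = 2π·f = 2π·3520 = 2.212e+04 rad/s.
Step 2 — Component impedances:
  R1: Z = R = 80.3 Ω
  R2: Z = R = 22.8 Ω
  L: Z = jωL = j·2.212e+04·0.0147 = 0 + j325.1 Ω
Step 3 — Parallel branch: R2 || L = 1/(1/R2 + 1/L) = 22.69 + j1.591 Ω.
Step 4 — Series with R1: Z_total = R1 + (R2 || L) = 103 + j1.591 Ω = 103∠0.9° Ω.
Step 5 — Source phasor: V = 19.9∠62.9° V = 9.065 + j17.72 V.
Step 6 — Ohm's law: I = V / Z_total = (9.065 + j17.72) / (103 + j1.591) = 0.09066 + j0.1706 A.
Step 7 — Convert to polar: |I| = 0.1932 A, ∠I = 62.0°.

I = 0.1932∠62.0° A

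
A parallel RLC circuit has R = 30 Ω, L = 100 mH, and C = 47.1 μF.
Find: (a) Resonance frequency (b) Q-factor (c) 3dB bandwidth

Step 1 — Resonance: ω₀ = 1/√(LC) = 1/√(0.1·4.71e-05) = 460.8 rad/s.
Step 2 — f₀ = ω₀/(2π) = 73.33 Hz.
Step 3 — Parallel Q: Q = R/(ω₀L) = 30/(460.8·0.1) = 0.6511.
Step 4 — Bandwidth: Δω = ω₀/Q = 707.7 rad/s; BW = Δω/(2π) = 112.6 Hz.

(a) f₀ = 73.33 Hz  (b) Q = 0.6511  (c) BW = 112.6 Hz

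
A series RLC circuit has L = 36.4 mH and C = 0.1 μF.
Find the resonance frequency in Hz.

Step 1 — Resonance condition Im(Z)=0 gives ω₀ = 1/√(LC).
Step 2 — ω₀ = 1/√(0.0364·1e-07) = 1.657e+04 rad/s.
Step 3 — f₀ = ω₀/(2π) = 2638 Hz.

f₀ = 2638 Hz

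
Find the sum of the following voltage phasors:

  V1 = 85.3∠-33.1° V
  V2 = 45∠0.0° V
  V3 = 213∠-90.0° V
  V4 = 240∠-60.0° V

Step 1 — Convert each phasor to rectangular form:
  V1 = 85.3·(cos(-33.1°) + j·sin(-33.1°)) = 71.46 - j46.58 V
  V2 = 45·(cos(0.0°) + j·sin(0.0°)) = 45 V
  V3 = 213·(cos(-90.0°) + j·sin(-90.0°)) = 0 - j213 V
  V4 = 240·(cos(-60.0°) + j·sin(-60.0°)) = 120 - j207.8 V
Step 2 — Sum components: V_total = 236.5 - j467.4 V.
Step 3 — Convert to polar: |V_total| = 523.8 V, ∠V_total = -63.2°.

V_total = 523.8∠-63.2° V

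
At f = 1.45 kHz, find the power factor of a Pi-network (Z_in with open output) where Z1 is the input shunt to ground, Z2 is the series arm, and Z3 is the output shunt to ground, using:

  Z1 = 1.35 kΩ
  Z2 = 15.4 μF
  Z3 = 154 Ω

Step 1 — Angular frequency: ω = 2π·f = 2π·1450 = 9111 rad/s.
Step 2 — Component impedances:
  Z1: Z = R = 1350 Ω
  Z2: Z = 1/(jωC) = -j/(ω·C) = 0 - j7.127 Ω
  Z3: Z = R = 154 Ω
Step 3 — With open output, the series arm Z2 and the output shunt Z3 appear in series to ground: Z2 + Z3 = 154 - j7.127 Ω.
Step 4 — Parallel with input shunt Z1: Z_in = Z1 || (Z2 + Z3) = 138.3 - j5.742 Ω = 138.4∠-2.4° Ω.
Step 5 — Power factor: PF = cos(φ) = Re(Z)/|Z| = 138.26/138.38 = 0.9991.
Step 6 — Type: Im(Z) = -5.742 ⇒ leading (phase φ = -2.4°).

PF = 0.9991 (leading, φ = -2.4°)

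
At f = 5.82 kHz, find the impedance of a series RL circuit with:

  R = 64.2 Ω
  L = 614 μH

Step 1 — Angular frequency: ω = 2π·f = 2π·5820 = 3.657e+04 rad/s.
Step 2 — Component impedances:
  R: Z = R = 64.2 Ω
  L: Z = jωL = j·3.657e+04·0.000614 = 0 + j22.45 Ω
Step 3 — Series combination: Z_total = R + L = 64.2 + j22.45 Ω = 68.01∠19.3° Ω.

Z = 64.2 + j22.45 Ω = 68.01∠19.3° Ω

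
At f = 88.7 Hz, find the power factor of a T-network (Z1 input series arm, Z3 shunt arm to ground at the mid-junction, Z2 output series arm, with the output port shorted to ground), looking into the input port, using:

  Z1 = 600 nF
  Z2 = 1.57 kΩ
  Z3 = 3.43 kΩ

Step 1 — Angular frequency: ω = 2π·f = 2π·88.7 = 557.3 rad/s.
Step 2 — Component impedances:
  Z1: Z = 1/(jωC) = -j/(ω·C) = 0 - j2991 Ω
  Z2: Z = R = 1570 Ω
  Z3: Z = R = 3430 Ω
Step 3 — With the output port shorted to ground, the output series arm Z2 runs from the junction to ground; the shunt arm Z3 also runs from the junction to ground. They appear in parallel: Z3 || Z2 = 1077 Ω.
Step 4 — Series with input arm Z1: Z_in = Z1 + (Z3 || Z2) = 1077 - j2991 Ω = 3179∠-70.2° Ω.
Step 5 — Power factor: PF = cos(φ) = Re(Z)/|Z| = 1077/3179 = 0.3388.
Step 6 — Type: Im(Z) = -2991 ⇒ leading (phase φ = -70.2°).

PF = 0.3388 (leading, φ = -70.2°)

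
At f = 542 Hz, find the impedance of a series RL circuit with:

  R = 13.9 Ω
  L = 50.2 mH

Step 1 — Angular frequency: ω = 2π·f = 2π·542 = 3405 rad/s.
Step 2 — Component impedances:
  R: Z = R = 13.9 Ω
  L: Z = jωL = j·3405·0.0502 = 0 + j171 Ω
Step 3 — Series combination: Z_total = R + L = 13.9 + j171 Ω = 171.5∠85.4° Ω.

Z = 13.9 + j171 Ω = 171.5∠85.4° Ω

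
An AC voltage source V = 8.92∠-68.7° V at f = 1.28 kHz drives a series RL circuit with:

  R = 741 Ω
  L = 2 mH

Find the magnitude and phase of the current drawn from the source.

Step 1 — Angular frequency: ω = 2π·f = 2π·1280 = 8042 rad/s.
Step 2 — Component impedances:
  R: Z = R = 741 Ω
  L: Z = jωL = j·8042·0.002 = 0 + j16.08 Ω
Step 3 — Series combination: Z_total = R + L = 741 + j16.08 Ω = 741.2∠1.2° Ω.
Step 4 — Source phasor: V = 8.92∠-68.7° V = 3.24 - j8.311 V.
Step 5 — Ohm's law: I = V / Z_total = (3.24 - j8.311) / (741 + j16.08) = 0.004127 - j0.01131 A.
Step 6 — Convert to polar: |I| = 0.01203 A, ∠I = -69.9°.

I = 0.01203∠-69.9° A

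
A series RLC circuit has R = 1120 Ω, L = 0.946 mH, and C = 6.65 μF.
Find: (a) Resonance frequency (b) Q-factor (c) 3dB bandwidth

Step 1 — Resonance condition Im(Z)=0 gives ω₀ = 1/√(LC).
Step 2 — ω₀ = 1/√(0.000946·6.65e-06) = 1.261e+04 rad/s.
Step 3 — f₀ = ω₀/(2π) = 2007 Hz.
Step 4 — Series Q: Q = ω₀L/R = 1.261e+04·0.000946/1120 = 0.01065.
Step 5 — 3dB bandwidth: Δω = ω₀/Q = 1.184e+06 rad/s; BW = Δω/(2π) = 1.884e+05 Hz.

(a) f₀ = 2007 Hz  (b) Q = 0.01065  (c) BW = 1.884e+05 Hz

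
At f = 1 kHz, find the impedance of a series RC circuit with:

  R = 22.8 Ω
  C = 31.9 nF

Step 1 — Angular frequency: ω = 2π·f = 2π·1000 = 6283 rad/s.
Step 2 — Component impedances:
  R: Z = R = 22.8 Ω
  C: Z = 1/(jωC) = -j/(ω·C) = 0 - j4989 Ω
Step 3 — Series combination: Z_total = R + C = 22.8 - j4989 Ω = 4989∠-89.7° Ω.

Z = 22.8 - j4989 Ω = 4989∠-89.7° Ω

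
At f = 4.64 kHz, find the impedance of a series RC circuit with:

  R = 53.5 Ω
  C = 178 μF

Step 1 — Angular frequency: ω = 2π·f = 2π·4640 = 2.915e+04 rad/s.
Step 2 — Component impedances:
  R: Z = R = 53.5 Ω
  C: Z = 1/(jωC) = -j/(ω·C) = 0 - j0.1927 Ω
Step 3 — Series combination: Z_total = R + C = 53.5 - j0.1927 Ω = 53.5∠-0.2° Ω.

Z = 53.5 - j0.1927 Ω = 53.5∠-0.2° Ω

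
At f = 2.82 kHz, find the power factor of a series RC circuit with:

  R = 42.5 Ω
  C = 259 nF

Step 1 — Angular frequency: ω = 2π·f = 2π·2820 = 1.772e+04 rad/s.
Step 2 — Component impedances:
  R: Z = R = 42.5 Ω
  C: Z = 1/(jωC) = -j/(ω·C) = 0 - j217.9 Ω
Step 3 — Series combination: Z_total = R + C = 42.5 - j217.9 Ω = 222∠-79.0° Ω.
Step 4 — Power factor: PF = cos(φ) = Re(Z)/|Z| = 42.5/222 = 0.1914.
Step 5 — Type: Im(Z) = -217.9 ⇒ leading (phase φ = -79.0°).

PF = 0.1914 (leading, φ = -79.0°)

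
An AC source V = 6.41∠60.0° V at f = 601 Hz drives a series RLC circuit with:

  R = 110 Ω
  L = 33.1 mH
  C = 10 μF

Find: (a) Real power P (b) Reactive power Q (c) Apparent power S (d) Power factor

Step 1 — Angular frequency: ω = 2π·f = 2π·601 = 3776 rad/s.
Step 2 — Component impedances:
  R: Z = R = 110 Ω
  L: Z = jωL = j·3776·0.0331 = 0 + j125 Ω
  C: Z = 1/(jωC) = -j/(ω·C) = 0 - j26.48 Ω
Step 3 — Series combination: Z_total = R + L + C = 110 + j98.51 Ω = 147.7∠41.8° Ω.
Step 4 — Source phasor: V = 6.41∠60.0° V = 3.205 + j5.551 V.
Step 5 — Current: I = V / Z = 0.04125 + j0.01353 A = 0.04341∠18.2° A.
Step 6 — Complex power: S = V·I* = 0.2073 + j0.1856 VA.
Step 7 — Real power: P = Re(S) = 0.2073 W.
Step 8 — Reactive power: Q = Im(S) = 0.1856 VAR.
Step 9 — Apparent power: |S| = 0.2783 VA.
Step 10 — Power factor: PF = P/|S| = 0.7449 (lagging).

(a) P = 0.2073 W  (b) Q = 0.1856 VAR  (c) S = 0.2783 VA  (d) PF = 0.7449 (lagging)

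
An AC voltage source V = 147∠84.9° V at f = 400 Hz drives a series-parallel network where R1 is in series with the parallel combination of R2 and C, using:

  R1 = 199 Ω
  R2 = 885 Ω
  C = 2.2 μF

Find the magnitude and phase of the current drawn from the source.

Step 1 — Angular frequency: ω = 2π·f = 2π·400 = 2513 rad/s.
Step 2 — Component impedances:
  R1: Z = R = 199 Ω
  R2: Z = R = 885 Ω
  C: Z = 1/(jωC) = -j/(ω·C) = 0 - j180.9 Ω
Step 3 — Parallel branch: R2 || C = 1/(1/R2 + 1/C) = 35.48 - j173.6 Ω.
Step 4 — Series with R1: Z_total = R1 + (R2 || C) = 234.5 - j173.6 Ω = 291.8∠-36.5° Ω.
Step 5 — Source phasor: V = 147∠84.9° V = 13.07 + j146.4 V.
Step 6 — Ohm's law: I = V / Z_total = (13.07 + j146.4) / (234.5 - j173.6) = -0.2626 + j0.43 A.
Step 7 — Convert to polar: |I| = 0.5039 A, ∠I = 121.4°.

I = 0.5039∠121.4° A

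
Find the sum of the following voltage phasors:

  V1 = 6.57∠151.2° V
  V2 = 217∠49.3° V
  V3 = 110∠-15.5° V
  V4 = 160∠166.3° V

Step 1 — Convert each phasor to rectangular form:
  V1 = 6.57·(cos(151.2°) + j·sin(151.2°)) = -5.757 + j3.165 V
  V2 = 217·(cos(49.3°) + j·sin(49.3°)) = 141.5 + j164.5 V
  V3 = 110·(cos(-15.5°) + j·sin(-15.5°)) = 106 - j29.4 V
  V4 = 160·(cos(166.3°) + j·sin(166.3°)) = -155.4 + j37.89 V
Step 2 — Sum components: V_total = 86.3 + j176.2 V.
Step 3 — Convert to polar: |V_total| = 196.2 V, ∠V_total = 63.9°.

V_total = 196.2∠63.9° V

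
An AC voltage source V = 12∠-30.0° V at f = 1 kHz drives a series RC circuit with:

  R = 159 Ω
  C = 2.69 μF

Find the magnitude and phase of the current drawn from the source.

Step 1 — Angular frequency: ω = 2π·f = 2π·1000 = 6283 rad/s.
Step 2 — Component impedances:
  R: Z = R = 159 Ω
  C: Z = 1/(jωC) = -j/(ω·C) = 0 - j59.17 Ω
Step 3 — Series combination: Z_total = R + C = 159 - j59.17 Ω = 169.7∠-20.4° Ω.
Step 4 — Source phasor: V = 12∠-30.0° V = 10.39 - j6 V.
Step 5 — Ohm's law: I = V / Z_total = (10.39 - j6) / (159 - j59.17) = 0.06975 - j0.01178 A.
Step 6 — Convert to polar: |I| = 0.07073 A, ∠I = -9.6°.

I = 0.07073∠-9.6° A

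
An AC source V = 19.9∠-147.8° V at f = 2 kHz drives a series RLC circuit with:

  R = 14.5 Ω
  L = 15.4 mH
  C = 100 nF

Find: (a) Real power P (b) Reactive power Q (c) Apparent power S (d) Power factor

Step 1 — Angular frequency: ω = 2π·f = 2π·2000 = 1.257e+04 rad/s.
Step 2 — Component impedances:
  R: Z = R = 14.5 Ω
  L: Z = jωL = j·1.257e+04·0.0154 = 0 + j193.5 Ω
  C: Z = 1/(jωC) = -j/(ω·C) = 0 - j795.8 Ω
Step 3 — Series combination: Z_total = R + L + C = 14.5 - j602.3 Ω = 602.4∠-88.6° Ω.
Step 4 — Source phasor: V = 19.9∠-147.8° V = -16.84 - j10.6 V.
Step 5 — Current: I = V / Z = 0.01692 - j0.02837 A = 0.03303∠-59.2° A.
Step 6 — Complex power: S = V·I* = 0.01582 - j0.6572 VA.
Step 7 — Real power: P = Re(S) = 0.01582 W.
Step 8 — Reactive power: Q = Im(S) = -0.6572 VAR.
Step 9 — Apparent power: |S| = 0.6574 VA.
Step 10 — Power factor: PF = P/|S| = 0.02407 (leading).

(a) P = 0.01582 W  (b) Q = -0.6572 VAR  (c) S = 0.6574 VA  (d) PF = 0.02407 (leading)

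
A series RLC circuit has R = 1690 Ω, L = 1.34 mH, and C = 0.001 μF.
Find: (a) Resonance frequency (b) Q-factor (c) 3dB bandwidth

Step 1 — Resonance condition Im(Z)=0 gives ω₀ = 1/√(LC).
Step 2 — ω₀ = 1/√(0.00134·1e-09) = 8.639e+05 rad/s.
Step 3 — f₀ = ω₀/(2π) = 1.375e+05 Hz.
Step 4 — Series Q: Q = ω₀L/R = 8.639e+05·0.00134/1690 = 0.685.
Step 5 — 3dB bandwidth: Δω = ω₀/Q = 1.261e+06 rad/s; BW = Δω/(2π) = 2.007e+05 Hz.

(a) f₀ = 1.375e+05 Hz  (b) Q = 0.685  (c) BW = 2.007e+05 Hz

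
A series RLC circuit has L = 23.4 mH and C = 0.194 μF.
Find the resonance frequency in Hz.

Step 1 — Resonance condition Im(Z)=0 gives ω₀ = 1/√(LC).
Step 2 — ω₀ = 1/√(0.0234·1.94e-07) = 1.484e+04 rad/s.
Step 3 — f₀ = ω₀/(2π) = 2362 Hz.

f₀ = 2362 Hz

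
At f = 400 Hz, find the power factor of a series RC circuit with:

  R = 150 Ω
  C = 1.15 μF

Step 1 — Angular frequency: ω = 2π·f = 2π·400 = 2513 rad/s.
Step 2 — Component impedances:
  R: Z = R = 150 Ω
  C: Z = 1/(jωC) = -j/(ω·C) = 0 - j346 Ω
Step 3 — Series combination: Z_total = R + C = 150 - j346 Ω = 377.1∠-66.6° Ω.
Step 4 — Power factor: PF = cos(φ) = Re(Z)/|Z| = 150/377.1 = 0.3978.
Step 5 — Type: Im(Z) = -346 ⇒ leading (phase φ = -66.6°).

PF = 0.3978 (leading, φ = -66.6°)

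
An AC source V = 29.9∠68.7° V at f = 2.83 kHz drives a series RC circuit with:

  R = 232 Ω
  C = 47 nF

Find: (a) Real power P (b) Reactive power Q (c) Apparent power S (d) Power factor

Step 1 — Angular frequency: ω = 2π·f = 2π·2830 = 1.778e+04 rad/s.
Step 2 — Component impedances:
  R: Z = R = 232 Ω
  C: Z = 1/(jωC) = -j/(ω·C) = 0 - j1197 Ω
Step 3 — Series combination: Z_total = R + C = 232 - j1197 Ω = 1219∠-79.0° Ω.
Step 4 — Source phasor: V = 29.9∠68.7° V = 10.86 + j27.86 V.
Step 5 — Current: I = V / Z = -0.02074 + j0.0131 A = 0.02453∠147.7° A.
Step 6 — Complex power: S = V·I* = 0.1396 - j0.7201 VA.
Step 7 — Real power: P = Re(S) = 0.1396 W.
Step 8 — Reactive power: Q = Im(S) = -0.7201 VAR.
Step 9 — Apparent power: |S| = 0.7335 VA.
Step 10 — Power factor: PF = P/|S| = 0.1903 (leading).

(a) P = 0.1396 W  (b) Q = -0.7201 VAR  (c) S = 0.7335 VA  (d) PF = 0.1903 (leading)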